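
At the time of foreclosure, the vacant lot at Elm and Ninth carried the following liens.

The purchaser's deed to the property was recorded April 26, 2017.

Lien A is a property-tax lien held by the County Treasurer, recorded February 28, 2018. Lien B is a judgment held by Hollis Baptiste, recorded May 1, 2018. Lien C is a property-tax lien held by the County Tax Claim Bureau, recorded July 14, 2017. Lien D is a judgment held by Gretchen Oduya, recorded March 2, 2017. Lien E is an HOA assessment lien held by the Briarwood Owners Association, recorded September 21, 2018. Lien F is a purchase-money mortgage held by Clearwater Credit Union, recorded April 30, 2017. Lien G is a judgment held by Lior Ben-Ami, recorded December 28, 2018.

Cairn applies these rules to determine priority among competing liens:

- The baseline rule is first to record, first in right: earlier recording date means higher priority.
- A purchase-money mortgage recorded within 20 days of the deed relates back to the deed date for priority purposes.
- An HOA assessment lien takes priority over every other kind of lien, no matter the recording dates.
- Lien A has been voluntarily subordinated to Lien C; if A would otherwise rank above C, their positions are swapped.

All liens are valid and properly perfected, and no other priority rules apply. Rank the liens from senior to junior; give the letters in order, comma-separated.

First, effective dates: F's effective date is the deed date, April 26, 2017.
E is an HOA assessment lien, so it outranks all other liens regardless of date.
The other liens, earliest effective date first: D (March 2, 2017), F (April 26, 2017), C (July 14, 2017), A (February 28, 2018), B (May 1, 2018), G (December 28, 2018).
Since A is not senior to C, the subordination leaves the order unchanged.

E, D, F, C, A, B, G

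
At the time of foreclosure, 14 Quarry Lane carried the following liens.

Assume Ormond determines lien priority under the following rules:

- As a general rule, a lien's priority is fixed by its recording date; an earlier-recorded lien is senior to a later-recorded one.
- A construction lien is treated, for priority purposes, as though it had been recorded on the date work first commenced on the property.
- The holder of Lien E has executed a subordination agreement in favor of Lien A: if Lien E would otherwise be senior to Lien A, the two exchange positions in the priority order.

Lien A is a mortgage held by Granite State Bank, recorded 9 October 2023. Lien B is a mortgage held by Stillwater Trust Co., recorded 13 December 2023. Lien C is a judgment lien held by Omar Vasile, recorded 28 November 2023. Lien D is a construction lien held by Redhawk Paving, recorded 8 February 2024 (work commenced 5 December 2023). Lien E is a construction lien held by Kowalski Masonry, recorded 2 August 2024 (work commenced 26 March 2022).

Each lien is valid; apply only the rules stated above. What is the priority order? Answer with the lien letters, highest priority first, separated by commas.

Effective dates after the stated exceptions: D's effective date is 5 December 2023, when work began; E's effective date is 26 March 2022, when work began.
Sorted by effective date: E (26 March 2022), A (9 October 2023), C (28 November 2023), D (5 December 2023), B (13 December 2023).
Because E would otherwise rank above A, the subordination swaps them.

A, E, C, D, B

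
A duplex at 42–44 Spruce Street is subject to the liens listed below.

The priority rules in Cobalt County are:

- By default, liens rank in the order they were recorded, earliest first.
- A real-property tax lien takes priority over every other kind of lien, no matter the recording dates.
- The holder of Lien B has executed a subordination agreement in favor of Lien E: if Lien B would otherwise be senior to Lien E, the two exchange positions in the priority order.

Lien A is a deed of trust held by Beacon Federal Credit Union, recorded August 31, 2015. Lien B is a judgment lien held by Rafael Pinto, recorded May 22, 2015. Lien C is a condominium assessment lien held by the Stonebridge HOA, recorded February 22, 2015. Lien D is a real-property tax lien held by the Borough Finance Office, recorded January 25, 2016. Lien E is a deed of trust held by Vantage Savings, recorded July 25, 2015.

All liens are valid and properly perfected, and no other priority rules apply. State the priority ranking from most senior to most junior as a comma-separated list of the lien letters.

D, C, E, B, A

D is a real-property tax lien, so it outranks all other liens regardless of date.
The other liens, earliest effective date first: C (February 22, 2015), B (May 22, 2015), E (July 25, 2015), A (August 31, 2015).
B would otherwise be senior to E, so under the subordination agreement B and E exchange positions.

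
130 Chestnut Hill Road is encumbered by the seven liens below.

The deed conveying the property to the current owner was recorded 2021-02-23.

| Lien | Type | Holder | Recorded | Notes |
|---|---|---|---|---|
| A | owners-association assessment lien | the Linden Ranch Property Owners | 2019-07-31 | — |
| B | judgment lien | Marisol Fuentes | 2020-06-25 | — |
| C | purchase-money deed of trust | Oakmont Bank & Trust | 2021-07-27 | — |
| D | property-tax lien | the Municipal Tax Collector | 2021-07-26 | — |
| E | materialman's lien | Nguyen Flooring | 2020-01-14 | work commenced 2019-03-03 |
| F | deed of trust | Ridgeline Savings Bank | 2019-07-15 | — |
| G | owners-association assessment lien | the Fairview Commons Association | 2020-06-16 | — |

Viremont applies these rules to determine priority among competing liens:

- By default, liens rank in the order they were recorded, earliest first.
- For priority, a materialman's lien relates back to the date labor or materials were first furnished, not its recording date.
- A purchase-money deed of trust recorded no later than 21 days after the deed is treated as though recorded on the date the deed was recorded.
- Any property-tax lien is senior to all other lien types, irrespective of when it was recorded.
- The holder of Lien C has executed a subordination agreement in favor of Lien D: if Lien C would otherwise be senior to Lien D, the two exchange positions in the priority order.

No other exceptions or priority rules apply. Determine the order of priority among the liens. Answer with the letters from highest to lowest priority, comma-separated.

Effective dates after the stated exceptions: C was recorded 154 days after the deed — beyond 21 days — so no relation-back applies; E is treated as recorded 2019-03-03, the work-commencement date.
As a property-tax lien, D is senior to every other lien.
The other liens, earliest effective date first: E (2019-03-03), F (2019-07-15), A (2019-07-31), G (2020-06-16), B (2020-06-25), C (2021-07-27).
Since C is not senior to D, the subordination leaves the order unchanged.

D, E, F, A, G, B, C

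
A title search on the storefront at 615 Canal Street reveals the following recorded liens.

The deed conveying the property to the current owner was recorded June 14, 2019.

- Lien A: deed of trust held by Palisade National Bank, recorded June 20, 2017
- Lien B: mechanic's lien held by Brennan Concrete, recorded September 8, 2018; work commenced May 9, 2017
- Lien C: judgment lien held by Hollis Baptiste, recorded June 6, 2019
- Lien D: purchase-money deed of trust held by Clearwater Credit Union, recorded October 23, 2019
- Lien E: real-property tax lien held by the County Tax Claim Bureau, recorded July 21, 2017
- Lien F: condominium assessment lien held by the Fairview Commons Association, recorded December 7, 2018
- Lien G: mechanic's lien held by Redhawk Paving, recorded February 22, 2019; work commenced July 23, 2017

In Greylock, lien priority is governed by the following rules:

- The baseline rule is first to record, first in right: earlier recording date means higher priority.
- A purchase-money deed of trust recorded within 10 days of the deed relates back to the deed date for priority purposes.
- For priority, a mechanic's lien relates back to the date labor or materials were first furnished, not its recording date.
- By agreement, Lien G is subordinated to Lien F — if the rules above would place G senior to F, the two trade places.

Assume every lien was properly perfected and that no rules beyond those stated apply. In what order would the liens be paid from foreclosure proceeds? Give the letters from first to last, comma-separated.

B, A, E, F, G, C, D

First, effective dates: B is treated as recorded May 9, 2017, the work-commencement date; D missed the 10-day window (131 days after the deed), so its recording date stands; G's effective date is July 23, 2017, when work began.
Ordering by effective date: B (May 9, 2017), A (June 20, 2017), E (July 21, 2017), G (July 23, 2017), F (December 7, 2018), C (June 6, 2019), D (October 23, 2019).
G is senior to F before the subordination, so the two trade places.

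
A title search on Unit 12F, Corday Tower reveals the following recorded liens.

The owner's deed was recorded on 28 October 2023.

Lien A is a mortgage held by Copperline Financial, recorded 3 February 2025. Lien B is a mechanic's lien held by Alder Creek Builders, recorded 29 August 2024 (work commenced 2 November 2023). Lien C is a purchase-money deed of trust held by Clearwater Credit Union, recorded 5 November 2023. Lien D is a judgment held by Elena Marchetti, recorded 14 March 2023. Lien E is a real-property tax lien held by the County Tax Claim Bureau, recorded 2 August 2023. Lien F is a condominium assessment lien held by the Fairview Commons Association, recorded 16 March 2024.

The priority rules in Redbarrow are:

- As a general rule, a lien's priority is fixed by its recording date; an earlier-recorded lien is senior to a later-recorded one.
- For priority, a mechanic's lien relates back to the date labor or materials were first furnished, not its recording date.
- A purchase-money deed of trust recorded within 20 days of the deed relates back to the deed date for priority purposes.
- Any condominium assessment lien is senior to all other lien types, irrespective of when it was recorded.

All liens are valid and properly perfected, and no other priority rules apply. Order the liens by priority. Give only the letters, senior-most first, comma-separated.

Effective dates: B is treated as recorded 2 November 2023, the work-commencement date; C was recorded within the 20-day window, so its effective date is the deed date 28 October 2023.
As a condominium assessment lien, F is senior to every other lien.
Ordering the rest by effective date: D (14 March 2023), E (2 August 2023), C (28 October 2023), B (2 November 2023), A (3 February 2025).

F, D, E, C, B, A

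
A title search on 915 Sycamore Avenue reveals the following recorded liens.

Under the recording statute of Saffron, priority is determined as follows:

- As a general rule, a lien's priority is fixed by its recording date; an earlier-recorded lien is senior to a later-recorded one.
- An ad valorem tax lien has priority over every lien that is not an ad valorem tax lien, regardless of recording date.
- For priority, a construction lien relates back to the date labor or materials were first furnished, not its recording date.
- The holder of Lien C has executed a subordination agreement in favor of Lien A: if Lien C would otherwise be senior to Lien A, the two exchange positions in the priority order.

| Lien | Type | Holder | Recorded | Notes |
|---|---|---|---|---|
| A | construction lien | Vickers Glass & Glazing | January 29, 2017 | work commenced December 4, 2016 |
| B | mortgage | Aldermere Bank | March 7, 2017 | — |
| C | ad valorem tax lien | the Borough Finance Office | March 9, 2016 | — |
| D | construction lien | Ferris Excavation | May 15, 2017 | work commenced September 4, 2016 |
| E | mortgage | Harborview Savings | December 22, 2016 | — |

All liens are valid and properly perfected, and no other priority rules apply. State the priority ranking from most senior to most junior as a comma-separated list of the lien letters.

Effective dates: A's effective date is December 4, 2016, when work began; D is treated as recorded September 4, 2016, the work-commencement date.
As an ad valorem tax lien, C is senior to every other lien.
Ordering the rest by effective date: D (September 4, 2016), A (December 4, 2016), E (December 22, 2016), B (March 7, 2017).
Because C would otherwise rank above A, the subordination swaps them.

A, D, C, E, B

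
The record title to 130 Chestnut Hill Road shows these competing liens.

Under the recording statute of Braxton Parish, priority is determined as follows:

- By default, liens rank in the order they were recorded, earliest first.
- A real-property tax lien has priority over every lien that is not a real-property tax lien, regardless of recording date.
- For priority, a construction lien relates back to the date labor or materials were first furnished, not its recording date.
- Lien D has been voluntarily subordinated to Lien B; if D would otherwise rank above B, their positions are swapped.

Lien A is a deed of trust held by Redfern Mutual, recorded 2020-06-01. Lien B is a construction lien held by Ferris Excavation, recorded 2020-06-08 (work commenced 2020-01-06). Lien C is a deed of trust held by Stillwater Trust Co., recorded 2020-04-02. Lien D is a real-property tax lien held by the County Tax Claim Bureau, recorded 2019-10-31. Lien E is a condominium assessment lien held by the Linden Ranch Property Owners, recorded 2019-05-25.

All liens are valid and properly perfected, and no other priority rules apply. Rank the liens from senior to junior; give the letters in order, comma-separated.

Effective dates after the stated exceptions: B relates back to 2020-01-06 (work commenced).
As a real-property tax lien, D is senior to every other lien.
Ordering the rest by effective date: E (2019-05-25), B (2020-01-06), C (2020-04-02), A (2020-06-01).
The subordination applies — D was senior to B — so D and B swap.

B, E, D, C, A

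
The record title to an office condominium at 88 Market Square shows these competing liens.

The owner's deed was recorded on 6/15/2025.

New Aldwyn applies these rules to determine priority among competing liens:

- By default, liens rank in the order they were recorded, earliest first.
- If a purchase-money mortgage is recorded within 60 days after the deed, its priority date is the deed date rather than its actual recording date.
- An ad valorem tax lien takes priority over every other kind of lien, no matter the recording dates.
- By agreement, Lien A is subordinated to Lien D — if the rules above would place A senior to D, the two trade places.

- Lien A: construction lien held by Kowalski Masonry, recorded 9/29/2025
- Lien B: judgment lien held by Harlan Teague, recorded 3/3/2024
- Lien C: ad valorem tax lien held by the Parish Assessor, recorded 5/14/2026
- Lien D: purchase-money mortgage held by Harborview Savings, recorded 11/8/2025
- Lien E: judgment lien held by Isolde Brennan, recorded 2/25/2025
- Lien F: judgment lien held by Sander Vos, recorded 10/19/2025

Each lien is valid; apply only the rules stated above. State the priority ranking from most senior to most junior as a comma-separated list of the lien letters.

Adjusting effective dates: D missed the 60-day window (146 days after the deed), so its recording date stands.
As an ad valorem tax lien, C is senior to every other lien.
Ordering the rest by effective date: B (3/3/2024), E (2/25/2025), A (9/29/2025), F (10/19/2025), D (11/8/2025).
Because A would otherwise rank above D, the subordination swaps them.

C, B, E, D, F, A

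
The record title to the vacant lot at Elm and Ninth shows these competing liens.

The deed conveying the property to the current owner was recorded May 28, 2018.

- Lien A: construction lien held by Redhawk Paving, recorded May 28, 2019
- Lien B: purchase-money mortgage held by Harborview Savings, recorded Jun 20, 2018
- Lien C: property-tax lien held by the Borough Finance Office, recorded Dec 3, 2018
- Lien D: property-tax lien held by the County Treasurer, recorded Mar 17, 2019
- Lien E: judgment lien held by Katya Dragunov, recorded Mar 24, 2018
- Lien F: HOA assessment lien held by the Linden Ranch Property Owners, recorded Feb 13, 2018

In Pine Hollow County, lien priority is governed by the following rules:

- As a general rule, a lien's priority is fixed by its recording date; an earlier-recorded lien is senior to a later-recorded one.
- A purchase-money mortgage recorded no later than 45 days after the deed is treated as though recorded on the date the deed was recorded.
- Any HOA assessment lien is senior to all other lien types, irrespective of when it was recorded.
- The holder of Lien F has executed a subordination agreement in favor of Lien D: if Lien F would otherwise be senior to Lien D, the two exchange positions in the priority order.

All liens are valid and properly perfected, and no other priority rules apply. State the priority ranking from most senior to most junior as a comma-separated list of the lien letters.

First, effective dates: B was recorded within the 45-day window, so its effective date is the deed date May 28, 2018.
F, as an HOA assessment lien, has superpriority and ranks first.
Remaining liens by effective date: E (Mar 24, 2018), B (May 28, 2018), C (Dec 3, 2018), D (Mar 17, 2019), A (May 28, 2019).
F would otherwise be senior to D, so under the subordination agreement F and D exchange positions.

D, E, B, C, F, A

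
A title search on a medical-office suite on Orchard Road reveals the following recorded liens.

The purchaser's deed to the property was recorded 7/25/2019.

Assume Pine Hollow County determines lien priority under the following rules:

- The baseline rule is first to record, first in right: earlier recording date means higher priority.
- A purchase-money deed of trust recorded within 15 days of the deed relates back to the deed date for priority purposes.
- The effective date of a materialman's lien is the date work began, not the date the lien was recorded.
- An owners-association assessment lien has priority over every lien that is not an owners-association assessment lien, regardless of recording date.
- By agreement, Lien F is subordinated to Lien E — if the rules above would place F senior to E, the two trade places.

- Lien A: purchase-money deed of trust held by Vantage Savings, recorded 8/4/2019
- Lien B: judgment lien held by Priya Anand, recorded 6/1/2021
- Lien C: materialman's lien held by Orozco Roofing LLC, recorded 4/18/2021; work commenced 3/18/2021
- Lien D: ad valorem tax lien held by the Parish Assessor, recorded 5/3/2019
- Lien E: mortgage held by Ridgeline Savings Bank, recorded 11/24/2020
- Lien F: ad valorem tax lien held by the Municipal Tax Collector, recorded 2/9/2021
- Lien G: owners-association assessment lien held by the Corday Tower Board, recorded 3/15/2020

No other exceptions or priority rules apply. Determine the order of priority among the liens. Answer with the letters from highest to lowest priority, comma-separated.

First, effective dates: A's effective date is the deed date, 7/25/2019; C relates back to 3/18/2021 (work commenced).
G is an owners-association assessment lien and takes priority over every other lien.
The other liens, earliest effective date first: D (5/3/2019), A (7/25/2019), E (11/24/2020), F (2/9/2021), C (3/18/2021), B (6/1/2021).
F is already junior to E, so the subordination agreement changes nothing.

G, D, A, E, F, C, B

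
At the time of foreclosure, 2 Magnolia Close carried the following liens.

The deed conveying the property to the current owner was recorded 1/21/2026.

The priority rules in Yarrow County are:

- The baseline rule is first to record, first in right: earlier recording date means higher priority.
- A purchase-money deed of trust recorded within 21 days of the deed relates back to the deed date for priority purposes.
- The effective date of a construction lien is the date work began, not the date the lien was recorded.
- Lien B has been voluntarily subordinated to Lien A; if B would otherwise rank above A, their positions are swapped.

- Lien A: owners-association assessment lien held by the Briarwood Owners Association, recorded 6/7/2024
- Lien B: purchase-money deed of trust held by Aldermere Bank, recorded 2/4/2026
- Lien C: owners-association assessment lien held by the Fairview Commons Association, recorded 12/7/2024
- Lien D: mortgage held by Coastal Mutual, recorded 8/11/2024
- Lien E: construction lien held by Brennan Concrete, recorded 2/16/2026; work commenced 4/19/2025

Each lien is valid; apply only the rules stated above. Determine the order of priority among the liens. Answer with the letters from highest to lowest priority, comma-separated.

Effective dates: B's effective date is the deed date, 1/21/2026; E is treated as recorded 4/19/2025, the work-commencement date.
By effective date, earliest first: A (6/7/2024), D (8/11/2024), C (12/7/2024), E (4/19/2025), B (1/21/2026).
B already ranks below A; the subordination has no effect.

A, D, C, E, B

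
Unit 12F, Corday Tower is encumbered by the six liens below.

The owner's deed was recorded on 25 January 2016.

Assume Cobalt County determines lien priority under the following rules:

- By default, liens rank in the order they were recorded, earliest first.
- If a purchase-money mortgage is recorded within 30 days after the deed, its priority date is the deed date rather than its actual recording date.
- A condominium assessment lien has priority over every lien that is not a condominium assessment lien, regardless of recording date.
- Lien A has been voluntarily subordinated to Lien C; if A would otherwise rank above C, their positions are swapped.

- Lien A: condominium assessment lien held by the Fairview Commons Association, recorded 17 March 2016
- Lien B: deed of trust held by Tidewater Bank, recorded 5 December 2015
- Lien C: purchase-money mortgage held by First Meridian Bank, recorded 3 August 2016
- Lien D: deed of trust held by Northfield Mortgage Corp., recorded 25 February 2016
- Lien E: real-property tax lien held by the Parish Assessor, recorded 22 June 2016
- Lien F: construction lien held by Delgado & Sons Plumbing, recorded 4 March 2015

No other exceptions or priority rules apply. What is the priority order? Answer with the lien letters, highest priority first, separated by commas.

C, F, B, D, E, A

Effective dates after the stated exceptions: C was recorded 191 days after the deed — beyond 30 days — so no relation-back applies.
A is a condominium assessment lien, so it outranks all other liens regardless of date.
Ordering the rest by effective date: F (4 March 2015), B (5 December 2015), D (25 February 2016), E (22 June 2016), C (3 August 2016).
A is senior to C before the subordination, so the two trade places.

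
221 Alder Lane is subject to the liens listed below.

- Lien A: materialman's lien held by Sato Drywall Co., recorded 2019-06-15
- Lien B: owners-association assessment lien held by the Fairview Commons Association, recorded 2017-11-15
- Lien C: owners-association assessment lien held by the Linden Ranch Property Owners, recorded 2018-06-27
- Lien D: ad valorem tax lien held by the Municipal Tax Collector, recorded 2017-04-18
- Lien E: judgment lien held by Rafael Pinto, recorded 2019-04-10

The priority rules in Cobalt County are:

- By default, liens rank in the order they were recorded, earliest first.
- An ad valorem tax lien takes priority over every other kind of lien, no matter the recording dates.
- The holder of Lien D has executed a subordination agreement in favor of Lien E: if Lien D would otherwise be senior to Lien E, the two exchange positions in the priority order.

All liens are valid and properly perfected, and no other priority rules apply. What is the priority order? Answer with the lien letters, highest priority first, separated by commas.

E, B, C, D, A

D is an ad valorem tax lien and takes priority over every other lien.
The other liens, earliest effective date first: B (2017-11-15), C (2018-06-27), E (2019-04-10), A (2019-06-15).
D would otherwise be senior to E, so under the subordination agreement D and E exchange positions.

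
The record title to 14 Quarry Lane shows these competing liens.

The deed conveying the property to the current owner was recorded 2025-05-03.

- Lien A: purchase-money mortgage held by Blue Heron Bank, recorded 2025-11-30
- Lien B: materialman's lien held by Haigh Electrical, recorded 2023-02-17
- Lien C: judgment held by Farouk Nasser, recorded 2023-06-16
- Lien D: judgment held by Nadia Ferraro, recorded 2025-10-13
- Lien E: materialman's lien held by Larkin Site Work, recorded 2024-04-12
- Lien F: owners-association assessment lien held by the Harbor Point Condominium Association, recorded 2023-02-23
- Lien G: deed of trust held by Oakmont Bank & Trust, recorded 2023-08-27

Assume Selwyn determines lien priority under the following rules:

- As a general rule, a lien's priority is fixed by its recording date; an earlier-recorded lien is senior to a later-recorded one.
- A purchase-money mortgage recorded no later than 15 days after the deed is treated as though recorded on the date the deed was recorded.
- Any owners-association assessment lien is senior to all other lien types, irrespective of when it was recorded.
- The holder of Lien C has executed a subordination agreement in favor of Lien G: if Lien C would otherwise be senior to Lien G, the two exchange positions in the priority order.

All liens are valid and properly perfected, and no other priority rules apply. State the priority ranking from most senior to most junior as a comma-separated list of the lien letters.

F, B, G, C, E, D, A

Effective dates: A was recorded 211 days after the deed — beyond 15 days — so no relation-back applies.
F, as an owners-association assessment lien, has superpriority and ranks first.
Ordering the rest by effective date: B (2023-02-17), C (2023-06-16), G (2023-08-27), E (2024-04-12), D (2025-10-13), A (2025-11-30).
C would otherwise be senior to G, so under the subordination agreement C and G exchange positions.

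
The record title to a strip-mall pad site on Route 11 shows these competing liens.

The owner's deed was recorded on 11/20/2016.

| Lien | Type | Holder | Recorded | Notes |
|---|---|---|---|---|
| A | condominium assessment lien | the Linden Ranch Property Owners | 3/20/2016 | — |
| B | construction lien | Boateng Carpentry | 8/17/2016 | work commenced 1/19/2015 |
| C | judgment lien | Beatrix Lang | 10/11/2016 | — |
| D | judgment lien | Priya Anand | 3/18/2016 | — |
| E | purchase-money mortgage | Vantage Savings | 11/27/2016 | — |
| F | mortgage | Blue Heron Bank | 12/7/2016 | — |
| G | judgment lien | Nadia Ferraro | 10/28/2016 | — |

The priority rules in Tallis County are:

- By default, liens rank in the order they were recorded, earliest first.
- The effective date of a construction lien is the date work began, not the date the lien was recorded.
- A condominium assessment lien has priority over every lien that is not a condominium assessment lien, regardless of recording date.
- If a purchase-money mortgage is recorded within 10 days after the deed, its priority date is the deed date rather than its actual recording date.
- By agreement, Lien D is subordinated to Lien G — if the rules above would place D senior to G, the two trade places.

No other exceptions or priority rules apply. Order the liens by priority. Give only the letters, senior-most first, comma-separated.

Effective dates: B is treated as recorded 1/19/2015, the work-commencement date; E's effective date is the deed date, 11/20/2016.
A is a condominium assessment lien and takes priority over every other lien.
Ordering the rest by effective date: B (1/19/2015), D (3/18/2016), C (10/11/2016), G (10/28/2016), E (11/20/2016), F (12/7/2016).
Because D would otherwise rank above G, the subordination swaps them.

A, B, G, C, D, E, F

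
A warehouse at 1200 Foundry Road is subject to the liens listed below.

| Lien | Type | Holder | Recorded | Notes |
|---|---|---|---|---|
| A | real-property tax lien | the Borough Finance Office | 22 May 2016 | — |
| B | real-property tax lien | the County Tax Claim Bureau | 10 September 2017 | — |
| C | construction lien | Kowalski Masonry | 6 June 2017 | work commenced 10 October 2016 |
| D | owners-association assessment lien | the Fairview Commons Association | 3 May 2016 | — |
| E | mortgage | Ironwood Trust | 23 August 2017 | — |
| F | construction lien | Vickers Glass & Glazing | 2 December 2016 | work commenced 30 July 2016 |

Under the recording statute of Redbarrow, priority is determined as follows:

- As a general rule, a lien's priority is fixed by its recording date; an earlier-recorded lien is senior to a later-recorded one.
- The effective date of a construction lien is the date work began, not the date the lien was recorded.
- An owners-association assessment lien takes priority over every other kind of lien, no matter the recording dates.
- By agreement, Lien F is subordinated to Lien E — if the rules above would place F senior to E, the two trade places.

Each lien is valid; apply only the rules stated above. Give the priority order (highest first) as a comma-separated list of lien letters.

First, effective dates: C relates back to 10 October 2016 (work commenced); F relates back to 30 July 2016 (work commenced).
D is an owners-association assessment lien, so it outranks all other liens regardless of date.
Among the remaining liens, by effective date: A (22 May 2016), F (30 July 2016), C (10 October 2016), E (23 August 2017), B (10 September 2017).
Because F would otherwise rank above E, the subordination swaps them.

D, A, E, C, F, B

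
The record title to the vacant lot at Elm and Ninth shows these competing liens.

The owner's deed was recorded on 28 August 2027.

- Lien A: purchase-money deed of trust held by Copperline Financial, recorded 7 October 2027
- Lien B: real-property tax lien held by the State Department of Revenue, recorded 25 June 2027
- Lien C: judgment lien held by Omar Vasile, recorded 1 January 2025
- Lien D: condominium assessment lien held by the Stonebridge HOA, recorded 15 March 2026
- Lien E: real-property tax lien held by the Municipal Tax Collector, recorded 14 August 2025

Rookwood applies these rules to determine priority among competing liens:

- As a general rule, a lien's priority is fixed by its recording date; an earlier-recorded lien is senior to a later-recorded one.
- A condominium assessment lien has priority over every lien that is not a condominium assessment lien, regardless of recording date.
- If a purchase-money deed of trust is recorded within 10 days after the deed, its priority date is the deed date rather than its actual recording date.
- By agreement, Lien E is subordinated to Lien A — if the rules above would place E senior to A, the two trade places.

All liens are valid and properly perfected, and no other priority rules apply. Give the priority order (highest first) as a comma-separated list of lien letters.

D, C, A, B, E

First, effective dates: A missed the 10-day window (40 days after the deed), so its recording date stands.
D, as a condominium assessment lien, has superpriority and ranks first.
Ordering the rest by effective date: C (1 January 2025), E (14 August 2025), B (25 June 2027), A (7 October 2027).
E would otherwise be senior to A, so under the subordination agreement E and A exchange positions.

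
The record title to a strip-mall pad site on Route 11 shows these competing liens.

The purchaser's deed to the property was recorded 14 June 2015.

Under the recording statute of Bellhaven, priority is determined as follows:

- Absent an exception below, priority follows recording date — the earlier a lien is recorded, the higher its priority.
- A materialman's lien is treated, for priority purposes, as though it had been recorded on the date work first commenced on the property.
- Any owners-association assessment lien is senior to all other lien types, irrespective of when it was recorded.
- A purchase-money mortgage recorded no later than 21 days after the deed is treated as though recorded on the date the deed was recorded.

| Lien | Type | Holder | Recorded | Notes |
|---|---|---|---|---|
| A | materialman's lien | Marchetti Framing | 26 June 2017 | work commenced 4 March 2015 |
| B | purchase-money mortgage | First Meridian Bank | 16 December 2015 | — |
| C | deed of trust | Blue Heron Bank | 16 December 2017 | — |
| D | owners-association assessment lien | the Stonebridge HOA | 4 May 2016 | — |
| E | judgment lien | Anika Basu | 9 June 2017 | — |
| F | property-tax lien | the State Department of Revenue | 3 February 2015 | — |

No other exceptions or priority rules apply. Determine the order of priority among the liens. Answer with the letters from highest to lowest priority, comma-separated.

Adjusting effective dates: A's effective date is 4 March 2015, when work began; B missed the 21-day window (185 days after the deed), so its recording date stands.
D, as an owners-association assessment lien, has superpriority and ranks first.
Among the remaining liens, by effective date: F (3 February 2015), A (4 March 2015), B (16 December 2015), E (9 June 2017), C (16 December 2017).

D, F, A, B, E, C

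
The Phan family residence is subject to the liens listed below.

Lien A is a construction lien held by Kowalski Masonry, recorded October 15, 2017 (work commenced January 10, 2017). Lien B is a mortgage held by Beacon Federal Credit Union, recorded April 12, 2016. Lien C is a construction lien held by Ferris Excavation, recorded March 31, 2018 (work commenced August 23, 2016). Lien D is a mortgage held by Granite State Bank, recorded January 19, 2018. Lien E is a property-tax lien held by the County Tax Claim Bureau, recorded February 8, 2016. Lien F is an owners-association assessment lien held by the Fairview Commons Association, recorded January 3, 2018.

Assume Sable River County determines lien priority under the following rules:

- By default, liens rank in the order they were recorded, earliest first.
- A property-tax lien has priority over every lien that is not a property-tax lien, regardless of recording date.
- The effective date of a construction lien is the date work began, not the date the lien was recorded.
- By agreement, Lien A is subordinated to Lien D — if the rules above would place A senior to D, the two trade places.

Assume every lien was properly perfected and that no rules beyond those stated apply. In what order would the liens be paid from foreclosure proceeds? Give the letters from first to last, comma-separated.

Effective dates after the stated exceptions: A relates back to January 10, 2017 (work commenced); C relates back to August 23, 2016 (work commenced).
E, as a property-tax lien, has superpriority and ranks first.
The other liens, earliest effective date first: B (April 12, 2016), C (August 23, 2016), A (January 10, 2017), F (January 3, 2018), D (January 19, 2018).
Because A would otherwise rank above D, the subordination swaps them.

E, B, C, D, F, A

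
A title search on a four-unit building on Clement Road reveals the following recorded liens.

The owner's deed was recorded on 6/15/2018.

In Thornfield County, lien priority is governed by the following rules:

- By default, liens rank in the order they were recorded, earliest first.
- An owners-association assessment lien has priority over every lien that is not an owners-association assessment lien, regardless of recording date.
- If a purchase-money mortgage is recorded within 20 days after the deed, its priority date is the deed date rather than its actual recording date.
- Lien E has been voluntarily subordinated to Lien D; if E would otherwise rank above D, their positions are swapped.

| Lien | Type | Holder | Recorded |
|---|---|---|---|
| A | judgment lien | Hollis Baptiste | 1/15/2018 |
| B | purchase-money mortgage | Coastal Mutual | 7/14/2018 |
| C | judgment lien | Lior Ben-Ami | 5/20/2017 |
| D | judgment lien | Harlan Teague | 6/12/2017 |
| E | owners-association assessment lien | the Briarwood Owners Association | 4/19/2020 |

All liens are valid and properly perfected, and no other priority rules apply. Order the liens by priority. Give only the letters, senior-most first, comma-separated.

D, C, E, A, B

Adjusting effective dates: B was recorded 29 days after the deed — beyond 20 days — so no relation-back applies.
E is an owners-association assessment lien, so it outranks all other liens regardless of date.
Remaining liens by effective date: C (5/20/2017), D (6/12/2017), A (1/15/2018), B (7/14/2018).
E is senior to D before the subordination, so the two trade places.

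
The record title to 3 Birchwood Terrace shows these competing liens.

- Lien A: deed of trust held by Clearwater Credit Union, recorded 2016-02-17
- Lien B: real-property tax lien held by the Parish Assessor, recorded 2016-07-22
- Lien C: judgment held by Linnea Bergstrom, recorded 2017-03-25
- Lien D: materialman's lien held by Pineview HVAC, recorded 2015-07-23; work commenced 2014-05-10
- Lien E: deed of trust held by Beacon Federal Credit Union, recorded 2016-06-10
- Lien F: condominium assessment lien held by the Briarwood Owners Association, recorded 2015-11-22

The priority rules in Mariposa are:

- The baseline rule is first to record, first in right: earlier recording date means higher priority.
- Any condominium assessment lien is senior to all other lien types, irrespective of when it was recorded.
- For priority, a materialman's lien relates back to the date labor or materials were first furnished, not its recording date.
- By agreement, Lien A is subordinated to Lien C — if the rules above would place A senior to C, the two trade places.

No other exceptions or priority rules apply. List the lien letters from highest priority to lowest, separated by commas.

Adjusting effective dates: D is treated as recorded 2014-05-10, the work-commencement date.
F is a condominium assessment lien and takes priority over every other lien.
The other liens, earliest effective date first: D (2014-05-10), A (2016-02-17), E (2016-06-10), B (2016-07-22), C (2017-03-25).
The subordination applies — A was senior to C — so A and C swap.

F, D, C, E, B, A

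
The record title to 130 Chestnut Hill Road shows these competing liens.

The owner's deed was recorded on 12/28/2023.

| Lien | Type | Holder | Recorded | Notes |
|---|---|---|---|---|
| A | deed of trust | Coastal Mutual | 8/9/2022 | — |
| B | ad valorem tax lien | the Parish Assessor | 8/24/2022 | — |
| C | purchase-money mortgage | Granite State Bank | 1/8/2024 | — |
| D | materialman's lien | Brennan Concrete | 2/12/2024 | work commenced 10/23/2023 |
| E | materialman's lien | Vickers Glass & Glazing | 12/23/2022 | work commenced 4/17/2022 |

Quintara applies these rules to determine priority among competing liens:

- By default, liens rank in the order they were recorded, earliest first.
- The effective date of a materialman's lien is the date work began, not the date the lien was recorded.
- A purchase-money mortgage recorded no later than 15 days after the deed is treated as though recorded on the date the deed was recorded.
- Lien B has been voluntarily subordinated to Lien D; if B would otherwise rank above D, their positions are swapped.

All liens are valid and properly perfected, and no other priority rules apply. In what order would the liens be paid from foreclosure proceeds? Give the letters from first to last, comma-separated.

E, A, D, B, C

Effective dates: C was recorded within the 15-day window, so its effective date is the deed date 12/28/2023; D is treated as recorded 10/23/2023, the work-commencement date; E is treated as recorded 4/17/2022, the work-commencement date.
By effective date, earliest first: E (4/17/2022), A (8/9/2022), B (8/24/2022), D (10/23/2023), C (12/28/2023).
Because B would otherwise rank above D, the subordination swaps them.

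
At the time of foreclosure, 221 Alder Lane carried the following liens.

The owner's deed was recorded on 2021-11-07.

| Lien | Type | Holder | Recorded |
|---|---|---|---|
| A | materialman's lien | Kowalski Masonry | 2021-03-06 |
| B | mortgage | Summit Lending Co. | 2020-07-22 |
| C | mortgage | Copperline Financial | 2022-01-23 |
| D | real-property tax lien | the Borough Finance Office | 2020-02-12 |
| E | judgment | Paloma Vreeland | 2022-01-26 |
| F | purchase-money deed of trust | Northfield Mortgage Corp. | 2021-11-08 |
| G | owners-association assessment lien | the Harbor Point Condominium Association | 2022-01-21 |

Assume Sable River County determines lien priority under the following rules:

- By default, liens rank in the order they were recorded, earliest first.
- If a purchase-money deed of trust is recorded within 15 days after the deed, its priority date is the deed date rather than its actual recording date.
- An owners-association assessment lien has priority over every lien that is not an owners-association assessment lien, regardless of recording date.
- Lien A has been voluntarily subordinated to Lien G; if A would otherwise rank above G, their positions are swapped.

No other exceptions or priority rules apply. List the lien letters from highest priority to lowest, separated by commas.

G, D, B, A, F, C, E

Effective dates after the stated exceptions: F's effective date is the deed date, 2021-11-07.
G is an owners-association assessment lien, so it outranks all other liens regardless of date.
Among the remaining liens, by effective date: D (2020-02-12), B (2020-07-22), A (2021-03-06), F (2021-11-07), C (2022-01-23), E (2022-01-26).
A is already junior to G, so the subordination agreement changes nothing.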